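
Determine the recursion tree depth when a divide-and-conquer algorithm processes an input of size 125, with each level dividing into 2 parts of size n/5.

For divide and conquer with division factor 5:

Problem sizes at each level:
Level 0: 125
Level 1: 25
Level 2: 5
Level 3: 1

The root is level 0 and the size-1 base case is level 3 (the tree spans levels 0 through 3, i.e. 4 levels counting the root), so the depth is the number of divisions: log_5(125) = 3

The recursion tree depth is log_5(125) = 3. At each level, the problem size is divided by 5, so it takes 3 divisions to reduce to a base case of size 1. The algorithm makes 2 recursive calls at each level.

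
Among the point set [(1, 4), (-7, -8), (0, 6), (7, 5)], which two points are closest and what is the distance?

Computing all pairwise distances among 4 points:

d((1, 4), (-7, -8)) = 14.4222
d((1, 4), (0, 6)) = 2.2361 <-- minimum
d((1, 4), (7, 5)) = 6.0828
d((-7, -8), (0, 6)) = 15.6525
d((-7, -8), (7, 5)) = 19.105
d((0, 6), (7, 5)) = 7.0711

Closest pair: (1, 4) and (0, 6) with distance 2.2361

The closest pair is (1, 4) and (0, 6) with Euclidean distance 2.2361. For 4 points, brute-force pairwise comparison is shown above. For large n, the divide-and-conquer algorithm (sort by x, recurse on halves, check the dividing strip) achieves O(n log n).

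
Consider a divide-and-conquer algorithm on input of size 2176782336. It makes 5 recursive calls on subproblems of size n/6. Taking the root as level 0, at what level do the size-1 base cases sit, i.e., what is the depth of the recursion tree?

For divide and conquer with division factor 6:

Problem sizes at each level:
Level 0: 2176782336
Level 1: 362797056
Level 2: 60466176
Level 3: 10077696
Level 4: 1679616
Level 5: 279936
Level 6: 46656
Level 7: 7776
Level 8: 1296
Level 9: 216
Level 10: 36
Level 11: 6
Level 12: 1

The root is level 0 and the size-1 base case is level 12 (the tree spans levels 0 through 12, i.e. 13 levels counting the root), so the depth is the number of divisions: log_6(2176782336) = 12

The recursion tree depth is log_6(2176782336) = 12. At each level, the problem size is divided by 6, so it takes 12 divisions to reduce to a base case of size 1. The algorithm makes 5 recursive calls at each level.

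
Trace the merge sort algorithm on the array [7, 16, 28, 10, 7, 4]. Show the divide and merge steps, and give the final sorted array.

Merge sort trace:

Split: [7, 16, 28, 10, 7, 4] -> [7, 16, 28] and [10, 7, 4]
  Split: [7, 16, 28] -> [7] and [16, 28]
    Split: [16, 28] -> [16] and [28]
    Merge: [16] + [28] -> [16, 28]
  Merge: [7] + [16, 28] -> [7, 16, 28]
  Split: [10, 7, 4] -> [10] and [7, 4]
    Split: [7, 4] -> [7] and [4]
    Merge: [7] + [4] -> [4, 7]
  Merge: [10] + [4, 7] -> [4, 7, 10]
Merge: [7, 16, 28] + [4, 7, 10] -> [4, 7, 7, 10, 16, 28]

Final sorted array: [4, 7, 7, 10, 16, 28]

The merge sort proceeds by recursively splitting the array and merging sorted halves.
After all merges, the sorted array is [4, 7, 7, 10, 16, 28].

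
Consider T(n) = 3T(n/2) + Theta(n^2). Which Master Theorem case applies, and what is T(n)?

Master Theorem for T(n) = 3T(n/2) + O(n^2):

a = 3, b = 2, c = 2
log_b(a) = log_2(3) = 1.5850

Case 3: c = 2 > log_2(3) = 1.5850
T(n) = O(n^2) = O(n^2)

For T(n) = 3T(n/2) + O(n^2): log_2(3) = 1.5850. This is Case 3 of the Master Theorem (c > log_b(a), work dominated by root), giving O(n^2).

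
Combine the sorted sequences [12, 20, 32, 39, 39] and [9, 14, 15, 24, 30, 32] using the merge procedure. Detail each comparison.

Merging process:

Compare 12 vs 9: take 9 from right. Merged: [9]
Compare 12 vs 14: take 12 from left. Merged: [9, 12]
Compare 20 vs 14: take 14 from right. Merged: [9, 12, 14]
Compare 20 vs 15: take 15 from right. Merged: [9, 12, 14, 15]
Compare 20 vs 24: take 20 from left. Merged: [9, 12, 14, 15, 20]
Compare 32 vs 24: take 24 from right. Merged: [9, 12, 14, 15, 20, 24]
Compare 32 vs 30: take 30 from right. Merged: [9, 12, 14, 15, 20, 24, 30]
Compare 32 vs 32: take 32 from left. Merged: [9, 12, 14, 15, 20, 24, 30, 32]
Compare 39 vs 32: take 32 from right. Merged: [9, 12, 14, 15, 20, 24, 30, 32, 32]
Append remaining from left: [39, 39]. Merged: [9, 12, 14, 15, 20, 24, 30, 32, 32, 39, 39]

Final merged array: [9, 12, 14, 15, 20, 24, 30, 32, 32, 39, 39]
Total comparisons: 9

The merged array is [9, 12, 14, 15, 20, 24, 30, 32, 32, 39, 39], requiring 9 comparisons. The merge step runs in O(n) time where n is the total number of elements.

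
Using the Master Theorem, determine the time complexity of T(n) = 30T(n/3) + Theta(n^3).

Master Theorem for T(n) = 30T(n/3) + O(n^3):

a = 30, b = 3, c = 3
log_b(a) = log_3(30) = 3.0959

Case 1: c = 3 < log_3(30) = 3.0959
T(n) = O(n^(log_3 30))

For T(n) = 30T(n/3) + O(n^3): log_3(30) = 3.0959. This is Case 1 of the Master Theorem (c < log_b(a), work dominated by leaves), giving O(n^(log_3 30)).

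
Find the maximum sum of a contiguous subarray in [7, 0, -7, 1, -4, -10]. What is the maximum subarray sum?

Using Kadane's algorithm on [7, 0, -7, 1, -4, -10]:

Scanning through the array:
Position 1 (value 0): max_ending_here = 7, max_so_far = 7
Position 2 (value -7): max_ending_here = 0, max_so_far = 7
Position 3 (value 1): max_ending_here = 1, max_so_far = 7
Position 4 (value -4): max_ending_here = -3, max_so_far = 7
Position 5 (value -10): max_ending_here = -10, max_so_far = 7

Maximum subarray: [7]
Maximum sum: 7

The maximum subarray is [7] with sum 7. This subarray runs from index 0 to index 0.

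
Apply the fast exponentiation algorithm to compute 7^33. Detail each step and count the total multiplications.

Computing 7^33 by squaring (build up from 7^1; each line after the first costs one multiplication):

7^1 = 7
7^2 = (7^1)^2 = 7^2 = 49
7^4 = (7^2)^2 = 49^2 = 2401
7^8 = (7^4)^2 = 2401^2 = 5764801
7^16 = (7^8)^2 = 5764801^2 = 33232930569601
7^32 = (7^16)^2 = 33232930569601^2 = 1104427674243920646305299201
7^33 = 7 * 7^32 = 7 * 1104427674243920646305299201 = 7730993719707444524137094407

Result: 7730993719707444524137094407
Multiplications needed: 6 (6 lines after 7^1)

7^33 = 7730993719707444524137094407. Using exponentiation by squaring, this requires 6 multiplications. The key idea: if the exponent is even, square the half-power; if odd, multiply by the base once.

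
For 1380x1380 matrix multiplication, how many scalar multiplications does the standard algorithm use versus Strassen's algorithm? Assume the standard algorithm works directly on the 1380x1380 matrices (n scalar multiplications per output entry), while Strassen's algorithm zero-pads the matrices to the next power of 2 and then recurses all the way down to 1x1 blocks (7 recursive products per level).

Matrix multiplication for 1380x1380 matrices:

Strassen's algorithm requires power-of-2 dimensions. Pad 1380x1380 to 2048x2048 (next power of 2).

Standard algorithm: 1380^3 = 2628072000 multiplications
Strassen's algorithm: 7^(log2(2048)) = 7^11 = 1977326743 multiplications
Savings: 2628072000 - 1977326743 = 650745257 multiplications

Standard: 2628072000 multiplications (1380^3). Strassen: 1977326743 multiplications (7^11, after padding to 2048x2048). Strassen reduces 8 recursive multiplications to 7 at each level.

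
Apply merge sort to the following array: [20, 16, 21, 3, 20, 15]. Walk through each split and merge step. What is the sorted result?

Merge sort trace:

Split: [20, 16, 21, 3, 20, 15] -> [20, 16, 21] and [3, 20, 15]
  Split: [20, 16, 21] -> [20] and [16, 21]
    Split: [16, 21] -> [16] and [21]
    Merge: [16] + [21] -> [16, 21]
  Merge: [20] + [16, 21] -> [16, 20, 21]
  Split: [3, 20, 15] -> [3] and [20, 15]
    Split: [20, 15] -> [20] and [15]
    Merge: [20] + [15] -> [15, 20]
  Merge: [3] + [15, 20] -> [3, 15, 20]
Merge: [16, 20, 21] + [3, 15, 20] -> [3, 15, 16, 20, 20, 21]

Final sorted array: [3, 15, 16, 20, 20, 21]

The merge sort proceeds by recursively splitting the array and merging sorted halves.
After all merges, the sorted array is [3, 15, 16, 20, 20, 21].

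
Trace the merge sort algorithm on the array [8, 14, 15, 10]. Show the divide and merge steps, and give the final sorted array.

Merge sort trace:

Split: [8, 14, 15, 10] -> [8, 14] and [15, 10]
  Split: [8, 14] -> [8] and [14]
  Merge: [8] + [14] -> [8, 14]
  Split: [15, 10] -> [15] and [10]
  Merge: [15] + [10] -> [10, 15]
Merge: [8, 14] + [10, 15] -> [8, 10, 14, 15]

Final sorted array: [8, 10, 14, 15]

The merge sort proceeds by recursively splitting the array and merging sorted halves.
After all merges, the sorted array is [8, 10, 14, 15].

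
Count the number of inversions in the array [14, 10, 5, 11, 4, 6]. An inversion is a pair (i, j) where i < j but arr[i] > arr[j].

Finding inversions in [14, 10, 5, 11, 4, 6]:

(0, 1): arr[0]=14 > arr[1]=10
(0, 2): arr[0]=14 > arr[2]=5
(0, 3): arr[0]=14 > arr[3]=11
(0, 4): arr[0]=14 > arr[4]=4
(0, 5): arr[0]=14 > arr[5]=6
(1, 2): arr[1]=10 > arr[2]=5
(1, 4): arr[1]=10 > arr[4]=4
(1, 5): arr[1]=10 > arr[5]=6
(2, 4): arr[2]=5 > arr[4]=4
(3, 4): arr[3]=11 > arr[4]=4
(3, 5): arr[3]=11 > arr[5]=6

Total inversions: 11

The array has 11 inversion(s): (0,1), (0,2), (0,3), (0,4), (0,5), (1,2), (1,4), (1,5), (2,4), (3,4), (3,5). Each pair (i,j) satisfies i < j and arr[i] > arr[j].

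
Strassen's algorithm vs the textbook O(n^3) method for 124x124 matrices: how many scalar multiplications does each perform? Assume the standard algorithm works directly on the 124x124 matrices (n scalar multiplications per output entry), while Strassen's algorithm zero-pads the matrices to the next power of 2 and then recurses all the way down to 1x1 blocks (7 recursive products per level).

Matrix multiplication for 124x124 matrices:

Strassen's algorithm requires power-of-2 dimensions. Pad 124x124 to 128x128 (next power of 2).

Standard algorithm: 124^3 = 1906624 multiplications
Strassen's algorithm: 7^(log2(128)) = 7^7 = 823543 multiplications
Savings: 1906624 - 823543 = 1083081 multiplications

Standard: 1906624 multiplications (124^3). Strassen: 823543 multiplications (7^7, after padding to 128x128). Strassen reduces 8 recursive multiplications to 7 at each level.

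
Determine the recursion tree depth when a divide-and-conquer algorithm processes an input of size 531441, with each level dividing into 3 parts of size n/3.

For divide and conquer with division factor 3:

Problem sizes at each level:
Level 0: 531441
Level 1: 177147
Level 2: 59049
Level 3: 19683
Level 4: 6561
Level 5: 2187
Level 6: 729
Level 7: 243
Level 8: 81
Level 9: 27
Level 10: 9
Level 11: 3
Level 12: 1

The root is level 0 and the size-1 base case is level 12 (the tree spans levels 0 through 12, i.e. 13 levels counting the root), so the depth is the number of divisions: log_3(531441) = 12

The recursion tree depth is log_3(531441) = 12. At each level, the problem size is divided by 3, so it takes 12 divisions to reduce to a base case of size 1. The algorithm makes 3 recursive calls at each level.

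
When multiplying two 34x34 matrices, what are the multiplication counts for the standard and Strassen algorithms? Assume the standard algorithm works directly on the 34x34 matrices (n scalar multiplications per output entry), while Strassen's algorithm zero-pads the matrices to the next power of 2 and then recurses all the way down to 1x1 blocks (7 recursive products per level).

Matrix multiplication for 34x34 matrices:

Strassen's algorithm requires power-of-2 dimensions. Pad 34x34 to 64x64 (next power of 2).

Standard algorithm: 34^3 = 39304 multiplications
Strassen's algorithm: 7^(log2(64)) = 7^6 = 117649 multiplications
Difference: 39304 - 117649 = -78345 (Strassen uses MORE here due to padding overhead — for small or just-over-power-of-2 n, padding can outweigh the per-level savings)

Standard: 39304 multiplications (34^3). Strassen: 117649 multiplications (7^6, after padding to 64x64). Strassen reduces 8 recursive multiplications to 7 at each level.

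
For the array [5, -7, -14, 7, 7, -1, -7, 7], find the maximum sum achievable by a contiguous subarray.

Using Kadane's algorithm on [5, -7, -14, 7, 7, -1, -7, 7]:

Scanning through the array:
Position 1 (value -7): max_ending_here = -2, max_so_far = 5
Position 2 (value -14): max_ending_here = -14, max_so_far = 5
Position 3 (value 7): max_ending_here = 7, max_so_far = 7
Position 4 (value 7): max_ending_here = 14, max_so_far = 14
Position 5 (value -1): max_ending_here = 13, max_so_far = 14
Position 6 (value -7): max_ending_here = 6, max_so_far = 14
Position 7 (value 7): max_ending_here = 13, max_so_far = 14

Maximum subarray: [7, 7]
Maximum sum: 14

The maximum subarray is [7, 7] with sum 14. This subarray runs from index 3 to index 4.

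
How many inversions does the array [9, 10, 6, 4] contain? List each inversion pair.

Finding inversions in [9, 10, 6, 4]:

(0, 2): arr[0]=9 > arr[2]=6
(0, 3): arr[0]=9 > arr[3]=4
(1, 2): arr[1]=10 > arr[2]=6
(1, 3): arr[1]=10 > arr[3]=4
(2, 3): arr[2]=6 > arr[3]=4

Total inversions: 5

The array has 5 inversion(s): (0,2), (0,3), (1,2), (1,3), (2,3). Each pair (i,j) satisfies i < j and arr[i] > arr[j].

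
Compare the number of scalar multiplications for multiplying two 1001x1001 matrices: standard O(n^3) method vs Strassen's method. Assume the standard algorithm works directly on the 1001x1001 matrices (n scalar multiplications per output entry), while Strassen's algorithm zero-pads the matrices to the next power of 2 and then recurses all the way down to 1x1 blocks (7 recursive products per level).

Matrix multiplication for 1001x1001 matrices:

Strassen's algorithm requires power-of-2 dimensions. Pad 1001x1001 to 1024x1024 (next power of 2).

Standard algorithm: 1001^3 = 1003003001 multiplications
Strassen's algorithm: 7^(log2(1024)) = 7^10 = 282475249 multiplications
Savings: 1003003001 - 282475249 = 720527752 multiplications

Standard: 1003003001 multiplications (1001^3). Strassen: 282475249 multiplications (7^10, after padding to 1024x1024). Strassen reduces 8 recursive multiplications to 7 at each level.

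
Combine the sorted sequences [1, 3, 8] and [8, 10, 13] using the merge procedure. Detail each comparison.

Merging process:

Compare 1 vs 8: take 1 from left. Merged: [1]
Compare 3 vs 8: take 3 from left. Merged: [1, 3]
Compare 8 vs 8: take 8 from left. Merged: [1, 3, 8]
Append remaining from right: [8, 10, 13]. Merged: [1, 3, 8, 8, 10, 13]

Final merged array: [1, 3, 8, 8, 10, 13]
Total comparisons: 3

The merged array is [1, 3, 8, 8, 10, 13], requiring 3 comparisons. The merge step runs in O(n) time where n is the total number of elements.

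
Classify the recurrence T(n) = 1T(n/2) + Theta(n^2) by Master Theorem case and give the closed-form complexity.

Master Theorem for T(n) = 1T(n/2) + O(n^2):

a = 1, b = 2, c = 2
log_b(a) = log_2(1) = 0.0000

Case 3: c = 2 > log_2(1) = 0.0000
T(n) = O(n^2) = O(n^2)

For T(n) = 1T(n/2) + O(n^2): log_2(1) = 0.0000. This is Case 3 of the Master Theorem (c > log_b(a), work dominated by root), giving O(n^2).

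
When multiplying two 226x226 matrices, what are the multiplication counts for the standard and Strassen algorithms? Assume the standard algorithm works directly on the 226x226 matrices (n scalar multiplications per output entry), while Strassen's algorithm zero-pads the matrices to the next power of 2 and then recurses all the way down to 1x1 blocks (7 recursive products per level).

Matrix multiplication for 226x226 matrices:

Strassen's algorithm requires power-of-2 dimensions. Pad 226x226 to 256x256 (next power of 2).

Standard algorithm: 226^3 = 11543176 multiplications
Strassen's algorithm: 7^(log2(256)) = 7^8 = 5764801 multiplications
Savings: 11543176 - 5764801 = 5778375 multiplications

Standard: 11543176 multiplications (226^3). Strassen: 5764801 multiplications (7^8, after padding to 256x256). Strassen reduces 8 recursive multiplications to 7 at each level.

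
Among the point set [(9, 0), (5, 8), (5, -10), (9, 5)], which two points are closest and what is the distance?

Computing all pairwise distances among 4 points:

d((9, 0), (5, 8)) = 8.9443
d((9, 0), (5, -10)) = 10.7703
d((9, 0), (9, 5)) = 5.0 <-- minimum
d((5, 8), (5, -10)) = 18.0
d((5, 8), (9, 5)) = 5.0 <-- minimum
d((5, -10), (9, 5)) = 15.5242

Minimum distance: 5.0 (tie among 2 pairs: (9, 0) and (9, 5); (5, 8) and (9, 5))

The minimum Euclidean distance is 5.0. There is a tie: 2 pairs achieve this minimum — (9, 0) and (9, 5); (5, 8) and (9, 5). Any of these is a valid closest pair. For 4 points, brute-force pairwise comparison is shown above. For large n, the divide-and-conquer algorithm (sort by x, recurse on halves, check the dividing strip) achieves O(n log n).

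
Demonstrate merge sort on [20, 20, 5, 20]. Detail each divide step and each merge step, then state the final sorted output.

Merge sort trace:

Split: [20, 20, 5, 20] -> [20, 20] and [5, 20]
  Split: [20, 20] -> [20] and [20]
  Merge: [20] + [20] -> [20, 20]
  Split: [5, 20] -> [5] and [20]
  Merge: [5] + [20] -> [5, 20]
Merge: [20, 20] + [5, 20] -> [5, 20, 20, 20]

Final sorted array: [5, 20, 20, 20]

The merge sort proceeds by recursively splitting the array and merging sorted halves.
After all merges, the sorted array is [5, 20, 20, 20].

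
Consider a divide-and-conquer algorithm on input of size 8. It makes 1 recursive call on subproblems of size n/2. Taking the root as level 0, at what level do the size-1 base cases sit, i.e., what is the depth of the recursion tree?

For divide and conquer with division factor 2:

Problem sizes at each level:
Level 0: 8
Level 1: 4
Level 2: 2
Level 3: 1

The root is level 0 and the size-1 base case is level 3 (the tree spans levels 0 through 3, i.e. 4 levels counting the root), so the depth is the number of divisions: log_2(8) = 3

The recursion tree depth is log_2(8) = 3. At each level, the problem size is divided by 2, so it takes 3 divisions to reduce to a base case of size 1. The algorithm makes 1 recursive call at each level.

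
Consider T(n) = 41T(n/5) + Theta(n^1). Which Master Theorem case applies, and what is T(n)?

Master Theorem for T(n) = 41T(n/5) + O(n^1):

a = 41, b = 5, c = 1
log_b(a) = log_5(41) = 2.3074

Case 1: c = 1 < log_5(41) = 2.3074
T(n) = O(n^(log_5 41))

For T(n) = 41T(n/5) + O(n^1): log_5(41) = 2.3074. This is Case 1 of the Master Theorem (c < log_b(a), work dominated by leaves), giving O(n^(log_5 41)).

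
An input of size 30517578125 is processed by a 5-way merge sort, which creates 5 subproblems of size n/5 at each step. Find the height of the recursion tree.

For divide and conquer with division factor 5:

Problem sizes at each level:
Level 0: 30517578125
Level 1: 6103515625
Level 2: 1220703125
Level 3: 244140625
Level 4: 48828125
Level 5: 9765625
Level 6: 1953125
Level 7: 390625
Level 8: 78125
Level 9: 15625
Level 10: 3125
Level 11: 625
Level 12: 125
Level 13: 25
Level 14: 5
Level 15: 1

The root is level 0 and the size-1 base case is level 15 (the tree spans levels 0 through 15, i.e. 16 levels counting the root), so the depth is the number of divisions: log_5(30517578125) = 15

The recursion tree depth is log_5(30517578125) = 15. At each level, the problem size is divided by 5, so it takes 15 divisions to reduce to a base case of size 1. The algorithm makes 5 recursive calls at each level.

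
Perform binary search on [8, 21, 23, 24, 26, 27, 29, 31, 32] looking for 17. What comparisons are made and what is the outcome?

Binary search for 17 in [8, 21, 23, 24, 26, 27, 29, 31, 32]:

lo=0, hi=8, mid=4, arr[mid]=26 -> 26 > 17, search left half
lo=0, hi=3, mid=1, arr[mid]=21 -> 21 > 17, search left half
lo=0, hi=0, mid=0, arr[mid]=8 -> 8 < 17, search right half
lo=1 > hi=0, target 17 not found

Binary search determines that 17 is not in the array after 3 comparisons. The search space was exhausted without finding the target.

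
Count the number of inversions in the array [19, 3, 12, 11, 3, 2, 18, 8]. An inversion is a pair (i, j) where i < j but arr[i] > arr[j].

Finding inversions in [19, 3, 12, 11, 3, 2, 18, 8]:

(0, 1): arr[0]=19 > arr[1]=3
(0, 2): arr[0]=19 > arr[2]=12
(0, 3): arr[0]=19 > arr[3]=11
(0, 4): arr[0]=19 > arr[4]=3
(0, 5): arr[0]=19 > arr[5]=2
(0, 6): arr[0]=19 > arr[6]=18
(0, 7): arr[0]=19 > arr[7]=8
(1, 5): arr[1]=3 > arr[5]=2
(2, 3): arr[2]=12 > arr[3]=11
(2, 4): arr[2]=12 > arr[4]=3
(2, 5): arr[2]=12 > arr[5]=2
(2, 7): arr[2]=12 > arr[7]=8
(3, 4): arr[3]=11 > arr[4]=3
(3, 5): arr[3]=11 > arr[5]=2
(3, 7): arr[3]=11 > arr[7]=8
(4, 5): arr[4]=3 > arr[5]=2
(6, 7): arr[6]=18 > arr[7]=8

Total inversions: 17

The array has 17 inversion(s): (0,1), (0,2), (0,3), (0,4), (0,5), (0,6), (0,7), (1,5), (2,3), (2,4), (2,5), (2,7), (3,4), (3,5), (3,7), (4,5), (6,7). Each pair (i,j) satisfies i < j and arr[i] > arr[j].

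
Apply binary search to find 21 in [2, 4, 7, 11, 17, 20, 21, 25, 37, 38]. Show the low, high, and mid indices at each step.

Binary search for 21 in [2, 4, 7, 11, 17, 20, 21, 25, 37, 38]:

lo=0, hi=9, mid=4, arr[mid]=17 -> 17 < 21, search right half
lo=5, hi=9, mid=7, arr[mid]=25 -> 25 > 21, search left half
lo=5, hi=6, mid=5, arr[mid]=20 -> 20 < 21, search right half
lo=6, hi=6, mid=6, arr[mid]=21 -> Found target at index 6!

Binary search finds 21 at index 6 after 4 comparisons. The search repeatedly halves the search space by comparing with the middle element.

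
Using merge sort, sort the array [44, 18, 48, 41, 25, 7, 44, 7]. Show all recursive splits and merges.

Merge sort trace:

Split: [44, 18, 48, 41, 25, 7, 44, 7] -> [44, 18, 48, 41] and [25, 7, 44, 7]
  Split: [44, 18, 48, 41] -> [44, 18] and [48, 41]
    Split: [44, 18] -> [44] and [18]
    Merge: [44] + [18] -> [18, 44]
    Split: [48, 41] -> [48] and [41]
    Merge: [48] + [41] -> [41, 48]
  Merge: [18, 44] + [41, 48] -> [18, 41, 44, 48]
  Split: [25, 7, 44, 7] -> [25, 7] and [44, 7]
    Split: [25, 7] -> [25] and [7]
    Merge: [25] + [7] -> [7, 25]
    Split: [44, 7] -> [44] and [7]
    Merge: [44] + [7] -> [7, 44]
  Merge: [7, 25] + [7, 44] -> [7, 7, 25, 44]
Merge: [18, 41, 44, 48] + [7, 7, 25, 44] -> [7, 7, 18, 25, 41, 44, 44, 48]

Final sorted array: [7, 7, 18, 25, 41, 44, 44, 48]

The merge sort proceeds by recursively splitting the array and merging sorted halves.
After all merges, the sorted array is [7, 7, 18, 25, 41, 44, 44, 48].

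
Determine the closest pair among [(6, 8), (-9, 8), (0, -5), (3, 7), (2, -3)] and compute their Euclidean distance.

Computing all pairwise distances among 5 points:

d((6, 8), (-9, 8)) = 15.0
d((6, 8), (0, -5)) = 14.3178
d((6, 8), (3, 7)) = 3.1623
d((6, 8), (2, -3)) = 11.7047
d((-9, 8), (0, -5)) = 15.8114
d((-9, 8), (3, 7)) = 12.0416
d((-9, 8), (2, -3)) = 15.5563
d((0, -5), (3, 7)) = 12.3693
d((0, -5), (2, -3)) = 2.8284 <-- minimum
d((3, 7), (2, -3)) = 10.0499

Closest pair: (0, -5) and (2, -3) with distance 2.8284

The closest pair is (0, -5) and (2, -3) with Euclidean distance 2.8284. For 5 points, brute-force pairwise comparison is shown above. For large n, the divide-and-conquer algorithm (sort by x, recurse on halves, check the dividing strip) achieves O(n log n).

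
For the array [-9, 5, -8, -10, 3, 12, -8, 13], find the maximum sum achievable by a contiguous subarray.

Using Kadane's algorithm on [-9, 5, -8, -10, 3, 12, -8, 13]:

Scanning through the array:
Position 1 (value 5): max_ending_here = 5, max_so_far = 5
Position 2 (value -8): max_ending_here = -3, max_so_far = 5
Position 3 (value -10): max_ending_here = -10, max_so_far = 5
Position 4 (value 3): max_ending_here = 3, max_so_far = 5
Position 5 (value 12): max_ending_here = 15, max_so_far = 15
Position 6 (value -8): max_ending_here = 7, max_so_far = 15
Position 7 (value 13): max_ending_here = 20, max_so_far = 20

Maximum subarray: [3, 12, -8, 13]
Maximum sum: 20

The maximum subarray is [3, 12, -8, 13] with sum 20. This subarray runs from index 4 to index 7.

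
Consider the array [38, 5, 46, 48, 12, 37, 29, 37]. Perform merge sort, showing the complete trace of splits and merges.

Merge sort trace:

Split: [38, 5, 46, 48, 12, 37, 29, 37] -> [38, 5, 46, 48] and [12, 37, 29, 37]
  Split: [38, 5, 46, 48] -> [38, 5] and [46, 48]
    Split: [38, 5] -> [38] and [5]
    Merge: [38] + [5] -> [5, 38]
    Split: [46, 48] -> [46] and [48]
    Merge: [46] + [48] -> [46, 48]
  Merge: [5, 38] + [46, 48] -> [5, 38, 46, 48]
  Split: [12, 37, 29, 37] -> [12, 37] and [29, 37]
    Split: [12, 37] -> [12] and [37]
    Merge: [12] + [37] -> [12, 37]
    Split: [29, 37] -> [29] and [37]
    Merge: [29] + [37] -> [29, 37]
  Merge: [12, 37] + [29, 37] -> [12, 29, 37, 37]
Merge: [5, 38, 46, 48] + [12, 29, 37, 37] -> [5, 12, 29, 37, 37, 38, 46, 48]

Final sorted array: [5, 12, 29, 37, 37, 38, 46, 48]

The merge sort proceeds by recursively splitting the array and merging sorted halves.
After all merges, the sorted array is [5, 12, 29, 37, 37, 38, 46, 48].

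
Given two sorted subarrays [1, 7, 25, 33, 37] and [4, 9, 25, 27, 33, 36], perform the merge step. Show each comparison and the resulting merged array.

Merging process:

Compare 1 vs 4: take 1 from left. Merged: [1]
Compare 7 vs 4: take 4 from right. Merged: [1, 4]
Compare 7 vs 9: take 7 from left. Merged: [1, 4, 7]
Compare 25 vs 9: take 9 from right. Merged: [1, 4, 7, 9]
Compare 25 vs 25: take 25 from left. Merged: [1, 4, 7, 9, 25]
Compare 33 vs 25: take 25 from right. Merged: [1, 4, 7, 9, 25, 25]
Compare 33 vs 27: take 27 from right. Merged: [1, 4, 7, 9, 25, 25, 27]
Compare 33 vs 33: take 33 from left. Merged: [1, 4, 7, 9, 25, 25, 27, 33]
Compare 37 vs 33: take 33 from right. Merged: [1, 4, 7, 9, 25, 25, 27, 33, 33]
Compare 37 vs 36: take 36 from right. Merged: [1, 4, 7, 9, 25, 25, 27, 33, 33, 36]
Append remaining from left: [37]. Merged: [1, 4, 7, 9, 25, 25, 27, 33, 33, 36, 37]

Final merged array: [1, 4, 7, 9, 25, 25, 27, 33, 33, 36, 37]
Total comparisons: 10

The merged array is [1, 4, 7, 9, 25, 25, 27, 33, 33, 36, 37], requiring 10 comparisons. The merge step runs in O(n) time where n is the total number of elements.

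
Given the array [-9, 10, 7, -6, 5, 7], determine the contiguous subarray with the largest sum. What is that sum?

Using Kadane's algorithm on [-9, 10, 7, -6, 5, 7]:

Scanning through the array:
Position 1 (value 10): max_ending_here = 10, max_so_far = 10
Position 2 (value 7): max_ending_here = 17, max_so_far = 17
Position 3 (value -6): max_ending_here = 11, max_so_far = 17
Position 4 (value 5): max_ending_here = 16, max_so_far = 17
Position 5 (value 7): max_ending_here = 23, max_so_far = 23

Maximum subarray: [10, 7, -6, 5, 7]
Maximum sum: 23

The maximum subarray is [10, 7, -6, 5, 7] with sum 23. This subarray runs from index 1 to index 5.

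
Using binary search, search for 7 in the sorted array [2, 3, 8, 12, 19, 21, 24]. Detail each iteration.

Binary search for 7 in [2, 3, 8, 12, 19, 21, 24]:

lo=0, hi=6, mid=3, arr[mid]=12 -> 12 > 7, search left half
lo=0, hi=2, mid=1, arr[mid]=3 -> 3 < 7, search right half
lo=2, hi=2, mid=2, arr[mid]=8 -> 8 > 7, search left half
lo=2 > hi=1, target 7 not found

Binary search determines that 7 is not in the array after 3 comparisons. The search space was exhausted without finding the target.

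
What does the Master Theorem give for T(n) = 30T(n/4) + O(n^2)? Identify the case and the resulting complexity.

Master Theorem for T(n) = 30T(n/4) + O(n^2):

a = 30, b = 4, c = 2
log_b(a) = log_4(30) = 2.4534

Case 1: c = 2 < log_4(30) = 2.4534
T(n) = O(n^(log_4 30))

For T(n) = 30T(n/4) + O(n^2): log_4(30) = 2.4534. This is Case 1 of the Master Theorem (c < log_b(a), work dominated by leaves), giving O(n^(log_4 30)).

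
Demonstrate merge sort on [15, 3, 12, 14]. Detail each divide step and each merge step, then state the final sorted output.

Merge sort trace:

Split: [15, 3, 12, 14] -> [15, 3] and [12, 14]
  Split: [15, 3] -> [15] and [3]
  Merge: [15] + [3] -> [3, 15]
  Split: [12, 14] -> [12] and [14]
  Merge: [12] + [14] -> [12, 14]
Merge: [3, 15] + [12, 14] -> [3, 12, 14, 15]

Final sorted array: [3, 12, 14, 15]

The merge sort proceeds by recursively splitting the array and merging sorted halves.
After all merges, the sorted array is [3, 12, 14, 15].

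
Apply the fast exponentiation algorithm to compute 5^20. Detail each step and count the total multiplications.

Computing 5^20 by squaring (build up from 5^1; each line after the first costs one multiplication):

5^1 = 5
5^2 = (5^1)^2 = 5^2 = 25
5^4 = (5^2)^2 = 25^2 = 625
5^5 = 5 * 5^4 = 5 * 625 = 3125
5^10 = (5^5)^2 = 3125^2 = 9765625
5^20 = (5^10)^2 = 9765625^2 = 95367431640625

Result: 95367431640625
Multiplications needed: 5 (5 lines after 5^1)

5^20 = 95367431640625. Using exponentiation by squaring, this requires 5 multiplications. The key idea: if the exponent is even, square the half-power; if odd, multiply by the base once.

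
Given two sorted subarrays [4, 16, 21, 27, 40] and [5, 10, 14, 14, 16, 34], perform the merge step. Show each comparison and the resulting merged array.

Merging process:

Compare 4 vs 5: take 4 from left. Merged: [4]
Compare 16 vs 5: take 5 from right. Merged: [4, 5]
Compare 16 vs 10: take 10 from right. Merged: [4, 5, 10]
Compare 16 vs 14: take 14 from right. Merged: [4, 5, 10, 14]
Compare 16 vs 14: take 14 from right. Merged: [4, 5, 10, 14, 14]
Compare 16 vs 16: take 16 from left. Merged: [4, 5, 10, 14, 14, 16]
Compare 21 vs 16: take 16 from right. Merged: [4, 5, 10, 14, 14, 16, 16]
Compare 21 vs 34: take 21 from left. Merged: [4, 5, 10, 14, 14, 16, 16, 21]
Compare 27 vs 34: take 27 from left. Merged: [4, 5, 10, 14, 14, 16, 16, 21, 27]
Compare 40 vs 34: take 34 from right. Merged: [4, 5, 10, 14, 14, 16, 16, 21, 27, 34]
Append remaining from left: [40]. Merged: [4, 5, 10, 14, 14, 16, 16, 21, 27, 34, 40]

Final merged array: [4, 5, 10, 14, 14, 16, 16, 21, 27, 34, 40]
Total comparisons: 10

The merged array is [4, 5, 10, 14, 14, 16, 16, 21, 27, 34, 40], requiring 10 comparisons. The merge step runs in O(n) time where n is the total number of elements.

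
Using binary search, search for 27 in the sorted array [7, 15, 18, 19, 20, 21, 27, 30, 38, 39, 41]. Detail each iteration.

Binary search for 27 in [7, 15, 18, 19, 20, 21, 27, 30, 38, 39, 41]:

lo=0, hi=10, mid=5, arr[mid]=21 -> 21 < 27, search right half
lo=6, hi=10, mid=8, arr[mid]=38 -> 38 > 27, search left half
lo=6, hi=7, mid=6, arr[mid]=27 -> Found target at index 6!

Binary search finds 27 at index 6 after 3 comparisons. The search repeatedly halves the search space by comparing with the middle element.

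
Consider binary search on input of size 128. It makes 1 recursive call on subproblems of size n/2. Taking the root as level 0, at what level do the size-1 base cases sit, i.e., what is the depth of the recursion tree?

For divide and conquer with division factor 2:

Problem sizes at each level:
Level 0: 128
Level 1: 64
Level 2: 32
Level 3: 16
Level 4: 8
Level 5: 4
Level 6: 2
Level 7: 1

The root is level 0 and the size-1 base case is level 7 (the tree spans levels 0 through 7, i.e. 8 levels counting the root), so the depth is the number of divisions: log_2(128) = 7

The recursion tree depth is log_2(128) = 7. At each level, the problem size is divided by 2, so it takes 7 divisions to reduce to a base case of size 1. The algorithm makes 1 recursive call at each level.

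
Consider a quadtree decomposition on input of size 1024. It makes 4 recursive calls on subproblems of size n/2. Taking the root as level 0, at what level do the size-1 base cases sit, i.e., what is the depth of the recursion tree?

For divide and conquer with division factor 2:

Problem sizes at each level:
Level 0: 1024
Level 1: 512
Level 2: 256
Level 3: 128
Level 4: 64
Level 5: 32
Level 6: 16
Level 7: 8
Level 8: 4
Level 9: 2
Level 10: 1

The root is level 0 and the size-1 base case is level 10 (the tree spans levels 0 through 10, i.e. 11 levels counting the root), so the depth is the number of divisions: log_2(1024) = 10

The recursion tree depth is log_2(1024) = 10. At each level, the problem size is divided by 2, so it takes 10 divisions to reduce to a base case of size 1. The algorithm makes 4 recursive calls at each level.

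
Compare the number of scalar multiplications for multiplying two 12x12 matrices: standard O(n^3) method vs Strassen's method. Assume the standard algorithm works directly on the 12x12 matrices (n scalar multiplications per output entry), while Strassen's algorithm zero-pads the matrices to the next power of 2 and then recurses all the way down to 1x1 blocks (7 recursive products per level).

Matrix multiplication for 12x12 matrices:

Strassen's algorithm requires power-of-2 dimensions. Pad 12x12 to 16x16 (next power of 2).

Standard algorithm: 12^3 = 1728 multiplications
Strassen's algorithm: 7^(log2(16)) = 7^4 = 2401 multiplications
Difference: 1728 - 2401 = -673 (Strassen uses MORE here due to padding overhead — for small or just-over-power-of-2 n, padding can outweigh the per-level savings)

Standard: 1728 multiplications (12^3). Strassen: 2401 multiplications (7^4, after padding to 16x16). Strassen reduces 8 recursive multiplications to 7 at each level.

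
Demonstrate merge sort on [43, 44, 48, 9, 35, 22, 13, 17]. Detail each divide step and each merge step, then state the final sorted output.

Merge sort trace:

Split: [43, 44, 48, 9, 35, 22, 13, 17] -> [43, 44, 48, 9] and [35, 22, 13, 17]
  Split: [43, 44, 48, 9] -> [43, 44] and [48, 9]
    Split: [43, 44] -> [43] and [44]
    Merge: [43] + [44] -> [43, 44]
    Split: [48, 9] -> [48] and [9]
    Merge: [48] + [9] -> [9, 48]
  Merge: [43, 44] + [9, 48] -> [9, 43, 44, 48]
  Split: [35, 22, 13, 17] -> [35, 22] and [13, 17]
    Split: [35, 22] -> [35] and [22]
    Merge: [35] + [22] -> [22, 35]
    Split: [13, 17] -> [13] and [17]
    Merge: [13] + [17] -> [13, 17]
  Merge: [22, 35] + [13, 17] -> [13, 17, 22, 35]
Merge: [9, 43, 44, 48] + [13, 17, 22, 35] -> [9, 13, 17, 22, 35, 43, 44, 48]

Final sorted array: [9, 13, 17, 22, 35, 43, 44, 48]

The merge sort proceeds by recursively splitting the array and merging sorted halves.
After all merges, the sorted array is [9, 13, 17, 22, 35, 43, 44, 48].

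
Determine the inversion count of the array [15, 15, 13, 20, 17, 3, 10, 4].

Finding inversions in [15, 15, 13, 20, 17, 3, 10, 4]:

(0, 2): arr[0]=15 > arr[2]=13
(0, 5): arr[0]=15 > arr[5]=3
(0, 6): arr[0]=15 > arr[6]=10
(0, 7): arr[0]=15 > arr[7]=4
(1, 2): arr[1]=15 > arr[2]=13
(1, 5): arr[1]=15 > arr[5]=3
(1, 6): arr[1]=15 > arr[6]=10
(1, 7): arr[1]=15 > arr[7]=4
(2, 5): arr[2]=13 > arr[5]=3
(2, 6): arr[2]=13 > arr[6]=10
(2, 7): arr[2]=13 > arr[7]=4
(3, 4): arr[3]=20 > arr[4]=17
(3, 5): arr[3]=20 > arr[5]=3
(3, 6): arr[3]=20 > arr[6]=10
(3, 7): arr[3]=20 > arr[7]=4
(4, 5): arr[4]=17 > arr[5]=3
(4, 6): arr[4]=17 > arr[6]=10
(4, 7): arr[4]=17 > arr[7]=4
(6, 7): arr[6]=10 > arr[7]=4

Total inversions: 19

The array has 19 inversion(s): (0,2), (0,5), (0,6), (0,7), (1,2), (1,5), (1,6), (1,7), (2,5), (2,6), (2,7), (3,4), (3,5), (3,6), (3,7), (4,5), (4,6), (4,7), (6,7). Each pair (i,j) satisfies i < j and arr[i] > arr[j].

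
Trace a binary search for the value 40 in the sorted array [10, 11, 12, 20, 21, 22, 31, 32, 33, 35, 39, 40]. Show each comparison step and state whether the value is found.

Binary search for 40 in [10, 11, 12, 20, 21, 22, 31, 32, 33, 35, 39, 40]:

lo=0, hi=11, mid=5, arr[mid]=22 -> 22 < 40, search right half
lo=6, hi=11, mid=8, arr[mid]=33 -> 33 < 40, search right half
lo=9, hi=11, mid=10, arr[mid]=39 -> 39 < 40, search right half
lo=11, hi=11, mid=11, arr[mid]=40 -> Found target at index 11!

Binary search finds 40 at index 11 after 4 comparisons. The search repeatedly halves the search space by comparing with the middle element.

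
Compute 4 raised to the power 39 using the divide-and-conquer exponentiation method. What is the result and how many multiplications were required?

Computing 4^39 by squaring (build up from 4^1; each line after the first costs one multiplication):

4^1 = 4
4^2 = (4^1)^2 = 4^2 = 16
4^4 = (4^2)^2 = 16^2 = 256
4^8 = (4^4)^2 = 256^2 = 65536
4^9 = 4 * 4^8 = 4 * 65536 = 262144
4^18 = (4^9)^2 = 262144^2 = 68719476736
4^19 = 4 * 4^18 = 4 * 68719476736 = 274877906944
4^38 = (4^19)^2 = 274877906944^2 = 75557863725914323419136
4^39 = 4 * 4^38 = 4 * 75557863725914323419136 = 302231454903657293676544

Result: 302231454903657293676544
Multiplications needed: 8 (8 lines after 4^1)

4^39 = 302231454903657293676544. Using exponentiation by squaring, this requires 8 multiplications. The key idea: if the exponent is even, square the half-power; if odd, multiply by the base once.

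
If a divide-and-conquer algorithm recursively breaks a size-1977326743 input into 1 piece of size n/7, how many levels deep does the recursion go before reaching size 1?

For divide and conquer with division factor 7:

Problem sizes at each level:
Level 0: 1977326743
Level 1: 282475249
Level 2: 40353607
Level 3: 5764801
Level 4: 823543
Level 5: 117649
Level 6: 16807
Level 7: 2401
Level 8: 343
Level 9: 49
Level 10: 7
Level 11: 1

The root is level 0 and the size-1 base case is level 11 (the tree spans levels 0 through 11, i.e. 12 levels counting the root), so the depth is the number of divisions: log_7(1977326743) = 11

The recursion tree depth is log_7(1977326743) = 11. At each level, the problem size is divided by 7, so it takes 11 divisions to reduce to a base case of size 1. The algorithm makes 1 recursive call at each level.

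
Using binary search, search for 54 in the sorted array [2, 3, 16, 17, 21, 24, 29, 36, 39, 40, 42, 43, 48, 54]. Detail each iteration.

Binary search for 54 in [2, 3, 16, 17, 21, 24, 29, 36, 39, 40, 42, 43, 48, 54]:

lo=0, hi=13, mid=6, arr[mid]=29 -> 29 < 54, search right half
lo=7, hi=13, mid=10, arr[mid]=42 -> 42 < 54, search right half
lo=11, hi=13, mid=12, arr[mid]=48 -> 48 < 54, search right half
lo=13, hi=13, mid=13, arr[mid]=54 -> Found target at index 13!

Binary search finds 54 at index 13 after 4 comparisons. The search repeatedly halves the search space by comparing with the middle element.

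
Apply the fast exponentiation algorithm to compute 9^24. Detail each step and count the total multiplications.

Computing 9^24 by squaring (build up from 9^1; each line after the first costs one multiplication):

9^1 = 9
9^2 = (9^1)^2 = 9^2 = 81
9^3 = 9 * 9^2 = 9 * 81 = 729
9^6 = (9^3)^2 = 729^2 = 531441
9^12 = (9^6)^2 = 531441^2 = 282429536481
9^24 = (9^12)^2 = 282429536481^2 = 79766443076872509863361

Result: 79766443076872509863361
Multiplications needed: 5 (5 lines after 9^1)

9^24 = 79766443076872509863361. Using exponentiation by squaring, this requires 5 multiplications. The key idea: if the exponent is even, square the half-power; if odd, multiply by the base once.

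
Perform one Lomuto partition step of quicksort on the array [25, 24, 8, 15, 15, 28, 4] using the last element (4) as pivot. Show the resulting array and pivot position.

Lomuto partition with pivot = 4:

Initial array: [25, 24, 8, 15, 15, 28, 4]

arr[0]=25 > 4: no swap
arr[1]=24 > 4: no swap
arr[2]=8 > 4: no swap
arr[3]=15 > 4: no swap
arr[4]=15 > 4: no swap
arr[5]=28 > 4: no swap

Place pivot at position 0: [4, 24, 8, 15, 15, 28, 25]
Pivot position: 0

After partitioning with pivot 4, the array becomes [4, 24, 8, 15, 15, 28, 25]. The pivot is placed at index 0. All elements to the left of the pivot are <= 4, and all elements to the right are > 4.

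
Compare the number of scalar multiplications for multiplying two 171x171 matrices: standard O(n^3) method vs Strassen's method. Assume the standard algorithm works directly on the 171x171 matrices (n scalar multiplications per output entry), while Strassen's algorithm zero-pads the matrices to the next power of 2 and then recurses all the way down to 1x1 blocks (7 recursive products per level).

Matrix multiplication for 171x171 matrices:

Strassen's algorithm requires power-of-2 dimensions. Pad 171x171 to 256x256 (next power of 2).

Standard algorithm: 171^3 = 5000211 multiplications
Strassen's algorithm: 7^(log2(256)) = 7^8 = 5764801 multiplications
Difference: 5000211 - 5764801 = -764590 (Strassen uses MORE here due to padding overhead — for small or just-over-power-of-2 n, padding can outweigh the per-level savings)

Standard: 5000211 multiplications (171^3). Strassen: 5764801 multiplications (7^8, after padding to 256x256). Strassen reduces 8 recursive multiplications to 7 at each level.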